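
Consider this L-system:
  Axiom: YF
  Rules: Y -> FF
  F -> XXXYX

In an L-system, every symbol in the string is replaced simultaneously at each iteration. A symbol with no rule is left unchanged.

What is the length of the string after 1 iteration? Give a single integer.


Answer: 7

Derivation:
Step 0: length = 2
Step 1: length = 7


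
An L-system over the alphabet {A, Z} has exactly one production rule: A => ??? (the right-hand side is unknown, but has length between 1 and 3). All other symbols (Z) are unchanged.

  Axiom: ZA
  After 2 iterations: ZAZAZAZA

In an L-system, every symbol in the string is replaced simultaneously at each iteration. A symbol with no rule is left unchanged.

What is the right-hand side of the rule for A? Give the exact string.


Trying A => AZA:
  Step 0: ZA
  Step 1: ZAZA
  Step 2: ZAZAZAZA
Matches the given result.

Answer: AZA


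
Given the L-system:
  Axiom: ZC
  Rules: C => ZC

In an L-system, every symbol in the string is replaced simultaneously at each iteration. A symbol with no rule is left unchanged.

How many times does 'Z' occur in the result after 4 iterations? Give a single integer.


Step 0: ZC  (1 'Z')
Step 1: ZZC  (2 'Z')
Step 2: ZZZC  (3 'Z')
Step 3: ZZZZC  (4 'Z')
Step 4: ZZZZZC  (5 'Z')

Answer: 5


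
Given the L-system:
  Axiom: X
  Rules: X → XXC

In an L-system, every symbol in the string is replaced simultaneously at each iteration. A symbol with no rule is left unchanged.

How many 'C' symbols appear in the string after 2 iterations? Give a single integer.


Step 0: X  (0 'C')
Step 1: XXC  (1 'C')
Step 2: XXCXXCC  (3 'C')

Answer: 3


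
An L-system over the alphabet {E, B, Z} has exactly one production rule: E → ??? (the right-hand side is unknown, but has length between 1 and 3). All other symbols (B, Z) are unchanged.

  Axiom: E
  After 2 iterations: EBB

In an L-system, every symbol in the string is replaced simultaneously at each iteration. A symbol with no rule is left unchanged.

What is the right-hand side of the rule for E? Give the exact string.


Answer: EB

Derivation:
Trying E → EB:
  Step 0: E
  Step 1: EB
  Step 2: EBB
Matches the given result.


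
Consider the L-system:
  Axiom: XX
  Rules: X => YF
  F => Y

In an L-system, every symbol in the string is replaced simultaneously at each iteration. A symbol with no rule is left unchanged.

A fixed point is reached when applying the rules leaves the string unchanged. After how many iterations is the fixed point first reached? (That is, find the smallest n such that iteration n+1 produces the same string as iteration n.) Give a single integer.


Step 0: XX
Step 1: YFYF
Step 2: YYYY
Step 3: YYYY  (unchanged — fixed point at step 2)

Answer: 2


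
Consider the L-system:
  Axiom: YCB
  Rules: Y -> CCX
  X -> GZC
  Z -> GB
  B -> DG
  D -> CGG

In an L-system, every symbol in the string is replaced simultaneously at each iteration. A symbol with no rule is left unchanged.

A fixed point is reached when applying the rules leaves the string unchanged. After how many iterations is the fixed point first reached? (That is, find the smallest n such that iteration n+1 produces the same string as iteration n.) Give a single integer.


Answer: 5

Derivation:
Step 0: YCB
Step 1: CCXCDG
Step 2: CCGZCCCGGG
Step 3: CCGGBCCCGGG
Step 4: CCGGDGCCCGGG
Step 5: CCGGCGGGCCCGGG
Step 6: CCGGCGGGCCCGGG  (unchanged — fixed point at step 5)


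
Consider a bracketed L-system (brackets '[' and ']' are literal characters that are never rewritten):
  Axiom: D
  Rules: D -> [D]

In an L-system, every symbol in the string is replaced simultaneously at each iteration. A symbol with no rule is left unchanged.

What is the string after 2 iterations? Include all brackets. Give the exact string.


Step 0: D
Step 1: [D]
Step 2: [[D]]

Answer: [[D]]


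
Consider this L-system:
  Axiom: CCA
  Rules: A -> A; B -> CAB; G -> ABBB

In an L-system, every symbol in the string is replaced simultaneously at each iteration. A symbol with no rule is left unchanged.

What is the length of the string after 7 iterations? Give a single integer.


Answer: 3

Derivation:
Step 0: length = 3
Step 1: length = 3
Step 2: length = 3
Step 3: length = 3
Step 4: length = 3
Step 5: length = 3
Step 6: length = 3
Step 7: length = 3


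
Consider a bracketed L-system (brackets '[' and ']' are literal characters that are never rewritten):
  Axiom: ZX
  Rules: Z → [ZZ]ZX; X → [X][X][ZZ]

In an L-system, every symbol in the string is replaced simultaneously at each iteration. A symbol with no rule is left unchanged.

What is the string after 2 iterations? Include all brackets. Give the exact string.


Answer: [[ZZ]ZX[ZZ]ZX][ZZ]ZX[X][X][ZZ][[X][X][ZZ]][[X][X][ZZ]][[ZZ]ZX[ZZ]ZX]

Derivation:
Step 0: ZX
Step 1: [ZZ]ZX[X][X][ZZ]
Step 2: [[ZZ]ZX[ZZ]ZX][ZZ]ZX[X][X][ZZ][[X][X][ZZ]][[X][X][ZZ]][[ZZ]ZX[ZZ]ZX]


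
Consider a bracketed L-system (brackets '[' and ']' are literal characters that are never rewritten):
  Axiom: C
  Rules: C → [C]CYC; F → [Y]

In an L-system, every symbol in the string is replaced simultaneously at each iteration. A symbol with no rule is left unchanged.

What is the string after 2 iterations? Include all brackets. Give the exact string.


Answer: [[C]CYC][C]CYCY[C]CYC

Derivation:
Step 0: C
Step 1: [C]CYC
Step 2: [[C]CYC][C]CYCY[C]CYC


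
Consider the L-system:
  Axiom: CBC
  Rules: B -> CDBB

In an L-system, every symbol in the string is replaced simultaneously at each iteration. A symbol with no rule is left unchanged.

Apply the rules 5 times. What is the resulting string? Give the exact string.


Step 0: CBC
Step 1: CCDBBC
Step 2: CCDCDBBCDBBC
Step 3: CCDCDCDBBCDBBCDCDBBCDBBC
Step 4: CCDCDCDCDBBCDBBCDCDBBCDBBCDCDCDBBCDBBCDCDBBCDBBC
Step 5: CCDCDCDCDCDBBCDBBCDCDBBCDBBCDCDCDBBCDBBCDCDBBCDBBCDCDCDCDBBCDBBCDCDBBCDBBCDCDCDBBCDBBCDCDBBCDBBC

Answer: CCDCDCDCDCDBBCDBBCDCDBBCDBBCDCDCDBBCDBBCDCDBBCDBBCDCDCDCDBBCDBBCDCDBBCDBBCDCDCDBBCDBBCDCDBBCDBBC


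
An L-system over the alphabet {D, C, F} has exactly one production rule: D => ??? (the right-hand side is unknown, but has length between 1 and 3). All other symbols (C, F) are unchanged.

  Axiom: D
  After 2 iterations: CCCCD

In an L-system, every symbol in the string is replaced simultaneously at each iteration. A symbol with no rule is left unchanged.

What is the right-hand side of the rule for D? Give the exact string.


Answer: CCD

Derivation:
Trying D => CCD:
  Step 0: D
  Step 1: CCD
  Step 2: CCCCD
Matches the given result.


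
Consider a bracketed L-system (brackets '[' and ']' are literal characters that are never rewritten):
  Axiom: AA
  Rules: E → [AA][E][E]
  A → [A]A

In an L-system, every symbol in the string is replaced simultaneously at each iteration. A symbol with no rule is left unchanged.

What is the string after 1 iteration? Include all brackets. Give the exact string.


Step 0: AA
Step 1: [A]A[A]A

Answer: [A]A[A]A


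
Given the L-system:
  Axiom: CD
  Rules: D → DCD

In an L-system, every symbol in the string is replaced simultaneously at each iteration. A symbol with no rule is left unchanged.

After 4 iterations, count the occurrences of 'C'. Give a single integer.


Step 0: CD  (1 'C')
Step 1: CDCD  (2 'C')
Step 2: CDCDCDCD  (4 'C')
Step 3: CDCDCDCDCDCDCDCD  (8 'C')
Step 4: CDCDCDCDCDCDCDCDCDCDCDCDCDCDCDCD  (16 'C')

Answer: 16


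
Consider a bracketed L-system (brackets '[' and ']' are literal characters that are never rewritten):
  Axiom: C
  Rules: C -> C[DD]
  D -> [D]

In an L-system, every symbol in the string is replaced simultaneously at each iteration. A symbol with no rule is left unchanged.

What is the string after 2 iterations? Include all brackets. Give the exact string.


Answer: C[DD][[D][D]]

Derivation:
Step 0: C
Step 1: C[DD]
Step 2: C[DD][[D][D]]


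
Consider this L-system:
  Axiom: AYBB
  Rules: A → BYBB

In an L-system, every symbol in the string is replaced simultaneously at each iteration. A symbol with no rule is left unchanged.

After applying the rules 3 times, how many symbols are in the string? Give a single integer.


Answer: 7

Derivation:
Step 0: length = 4
Step 1: length = 7
Step 2: length = 7
Step 3: length = 7


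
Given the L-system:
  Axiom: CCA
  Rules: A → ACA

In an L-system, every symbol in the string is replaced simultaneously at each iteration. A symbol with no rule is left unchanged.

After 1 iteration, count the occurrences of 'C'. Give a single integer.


Answer: 3

Derivation:
Step 0: CCA  (2 'C')
Step 1: CCACA  (3 'C')


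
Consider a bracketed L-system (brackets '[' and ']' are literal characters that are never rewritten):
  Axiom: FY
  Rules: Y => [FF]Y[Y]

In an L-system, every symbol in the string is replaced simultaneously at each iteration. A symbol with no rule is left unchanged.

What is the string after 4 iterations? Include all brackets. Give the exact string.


Answer: F[FF][FF][FF][FF]Y[Y][[FF]Y[Y]][[FF][FF]Y[Y][[FF]Y[Y]]][[FF][FF][FF]Y[Y][[FF]Y[Y]][[FF][FF]Y[Y][[FF]Y[Y]]]]

Derivation:
Step 0: FY
Step 1: F[FF]Y[Y]
Step 2: F[FF][FF]Y[Y][[FF]Y[Y]]
Step 3: F[FF][FF][FF]Y[Y][[FF]Y[Y]][[FF][FF]Y[Y][[FF]Y[Y]]]
Step 4: F[FF][FF][FF][FF]Y[Y][[FF]Y[Y]][[FF][FF]Y[Y][[FF]Y[Y]]][[FF][FF][FF]Y[Y][[FF]Y[Y]][[FF][FF]Y[Y][[FF]Y[Y]]]]


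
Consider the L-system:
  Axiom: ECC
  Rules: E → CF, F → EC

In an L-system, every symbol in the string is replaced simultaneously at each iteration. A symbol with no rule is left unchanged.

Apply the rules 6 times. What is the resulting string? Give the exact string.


Step 0: ECC
Step 1: CFCC
Step 2: CECCC
Step 3: CCFCCC
Step 4: CCECCCC
Step 5: CCCFCCCC
Step 6: CCCECCCCC

Answer: CCCECCCCC


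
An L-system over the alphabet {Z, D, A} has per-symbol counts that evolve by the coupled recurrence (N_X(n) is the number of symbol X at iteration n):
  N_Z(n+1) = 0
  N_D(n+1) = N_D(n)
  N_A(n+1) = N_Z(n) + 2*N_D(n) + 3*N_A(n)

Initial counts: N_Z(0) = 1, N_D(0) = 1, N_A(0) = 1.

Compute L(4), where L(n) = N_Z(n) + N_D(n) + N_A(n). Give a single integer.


Answer: 189

Derivation:
Step 0: N_Z=1, N_D=1, N_A=1, L=3
Step 1: N_Z=0, N_D=1, N_A=6, L=7
Step 2: N_Z=0, N_D=1, N_A=20, L=21
Step 3: N_Z=0, N_D=1, N_A=62, L=63
Step 4: N_Z=0, N_D=1, N_A=188, L=189


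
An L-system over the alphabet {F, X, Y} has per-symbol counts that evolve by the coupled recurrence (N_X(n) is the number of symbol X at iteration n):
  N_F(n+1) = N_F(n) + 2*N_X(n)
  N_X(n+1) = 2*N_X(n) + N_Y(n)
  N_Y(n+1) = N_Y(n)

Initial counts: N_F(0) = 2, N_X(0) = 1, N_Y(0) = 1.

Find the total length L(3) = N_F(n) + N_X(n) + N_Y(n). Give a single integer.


Answer: 40

Derivation:
Step 0: N_F=2, N_X=1, N_Y=1, L=4
Step 1: N_F=4, N_X=3, N_Y=1, L=8
Step 2: N_F=10, N_X=7, N_Y=1, L=18
Step 3: N_F=24, N_X=15, N_Y=1, L=40


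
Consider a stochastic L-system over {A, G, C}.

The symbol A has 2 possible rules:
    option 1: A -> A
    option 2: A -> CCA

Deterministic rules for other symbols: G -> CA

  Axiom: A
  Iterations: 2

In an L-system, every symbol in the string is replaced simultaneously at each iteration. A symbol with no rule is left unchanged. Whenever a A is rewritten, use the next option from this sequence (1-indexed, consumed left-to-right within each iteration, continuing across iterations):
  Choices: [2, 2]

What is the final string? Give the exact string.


Step 0: A
Step 1: CCA  (used choices [2])
Step 2: CCCCA  (used choices [2])

Answer: CCCCA


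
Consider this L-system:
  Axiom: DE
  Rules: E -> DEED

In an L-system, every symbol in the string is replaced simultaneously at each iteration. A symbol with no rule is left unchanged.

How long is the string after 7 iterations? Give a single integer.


Step 0: length = 2
Step 1: length = 5
Step 2: length = 11
Step 3: length = 23
Step 4: length = 47
Step 5: length = 95
Step 6: length = 191
Step 7: length = 383

Answer: 383


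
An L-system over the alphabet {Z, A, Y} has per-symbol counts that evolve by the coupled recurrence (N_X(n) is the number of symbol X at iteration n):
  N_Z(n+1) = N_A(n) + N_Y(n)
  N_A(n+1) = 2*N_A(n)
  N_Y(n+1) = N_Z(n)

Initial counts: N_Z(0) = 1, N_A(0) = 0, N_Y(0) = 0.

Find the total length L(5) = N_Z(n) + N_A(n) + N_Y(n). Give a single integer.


Answer: 1

Derivation:
Step 0: N_Z=1, N_A=0, N_Y=0, L=1
Step 1: N_Z=0, N_A=0, N_Y=1, L=1
Step 2: N_Z=1, N_A=0, N_Y=0, L=1
Step 3: N_Z=0, N_A=0, N_Y=1, L=1
Step 4: N_Z=1, N_A=0, N_Y=0, L=1
Step 5: N_Z=0, N_A=0, N_Y=1, L=1


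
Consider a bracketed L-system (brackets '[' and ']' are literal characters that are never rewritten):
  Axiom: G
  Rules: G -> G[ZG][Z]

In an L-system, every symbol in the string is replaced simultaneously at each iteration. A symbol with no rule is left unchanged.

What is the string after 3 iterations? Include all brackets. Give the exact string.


Answer: G[ZG][Z][ZG[ZG][Z]][Z][ZG[ZG][Z][ZG[ZG][Z]][Z]][Z]

Derivation:
Step 0: G
Step 1: G[ZG][Z]
Step 2: G[ZG][Z][ZG[ZG][Z]][Z]
Step 3: G[ZG][Z][ZG[ZG][Z]][Z][ZG[ZG][Z][ZG[ZG][Z]][Z]][Z]


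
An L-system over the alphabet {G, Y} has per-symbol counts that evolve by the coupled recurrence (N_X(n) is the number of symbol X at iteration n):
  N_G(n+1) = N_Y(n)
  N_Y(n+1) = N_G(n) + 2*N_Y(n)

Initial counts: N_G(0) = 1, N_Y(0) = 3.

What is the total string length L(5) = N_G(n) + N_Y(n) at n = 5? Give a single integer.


Answer: 338

Derivation:
Step 0: N_G=1, N_Y=3, L=4
Step 1: N_G=3, N_Y=7, L=10
Step 2: N_G=7, N_Y=17, L=24
Step 3: N_G=17, N_Y=41, L=58
Step 4: N_G=41, N_Y=99, L=140
Step 5: N_G=99, N_Y=239, L=338


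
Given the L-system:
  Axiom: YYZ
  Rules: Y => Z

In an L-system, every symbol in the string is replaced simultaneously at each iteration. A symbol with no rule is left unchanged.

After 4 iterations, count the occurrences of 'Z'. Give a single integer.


Step 0: YYZ  (1 'Z')
Step 1: ZZZ  (3 'Z')
Step 2: ZZZ  (3 'Z')
Step 3: ZZZ  (3 'Z')
Step 4: ZZZ  (3 'Z')

Answer: 3


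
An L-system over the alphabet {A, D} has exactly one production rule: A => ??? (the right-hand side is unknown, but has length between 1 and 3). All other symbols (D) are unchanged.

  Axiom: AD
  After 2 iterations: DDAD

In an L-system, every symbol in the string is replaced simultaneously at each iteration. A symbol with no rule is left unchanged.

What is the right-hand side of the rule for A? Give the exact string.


Answer: DA

Derivation:
Trying A => DA:
  Step 0: AD
  Step 1: DAD
  Step 2: DDAD
Matches the given result.


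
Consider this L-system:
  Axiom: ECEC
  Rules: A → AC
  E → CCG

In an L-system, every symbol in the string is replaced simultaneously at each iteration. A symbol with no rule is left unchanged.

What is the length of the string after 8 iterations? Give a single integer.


Answer: 8

Derivation:
Step 0: length = 4
Step 1: length = 8
Step 2: length = 8
Step 3: length = 8
Step 4: length = 8
Step 5: length = 8
Step 6: length = 8
Step 7: length = 8
Step 8: length = 8


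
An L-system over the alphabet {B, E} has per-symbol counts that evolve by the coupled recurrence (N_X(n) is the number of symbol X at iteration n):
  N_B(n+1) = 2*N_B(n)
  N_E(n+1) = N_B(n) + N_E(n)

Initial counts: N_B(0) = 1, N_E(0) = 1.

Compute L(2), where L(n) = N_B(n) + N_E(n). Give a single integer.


Answer: 8

Derivation:
Step 0: N_B=1, N_E=1, L=2
Step 1: N_B=2, N_E=2, L=4
Step 2: N_B=4, N_E=4, L=8


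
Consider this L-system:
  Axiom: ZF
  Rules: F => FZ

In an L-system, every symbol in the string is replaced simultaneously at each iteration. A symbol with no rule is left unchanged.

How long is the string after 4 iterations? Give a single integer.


Step 0: length = 2
Step 1: length = 3
Step 2: length = 4
Step 3: length = 5
Step 4: length = 6

Answer: 6


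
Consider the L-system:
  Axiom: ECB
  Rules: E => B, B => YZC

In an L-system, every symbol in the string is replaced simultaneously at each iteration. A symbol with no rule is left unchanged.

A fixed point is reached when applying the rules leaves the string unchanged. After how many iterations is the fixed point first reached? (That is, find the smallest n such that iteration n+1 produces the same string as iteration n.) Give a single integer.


Answer: 2

Derivation:
Step 0: ECB
Step 1: BCYZC
Step 2: YZCCYZC
Step 3: YZCCYZC  (unchanged — fixed point at step 2)


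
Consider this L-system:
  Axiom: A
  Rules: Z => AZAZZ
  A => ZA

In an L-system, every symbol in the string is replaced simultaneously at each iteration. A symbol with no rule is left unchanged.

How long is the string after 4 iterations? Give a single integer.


Step 0: length = 1
Step 1: length = 2
Step 2: length = 7
Step 3: length = 26
Step 4: length = 97

Answer: 97


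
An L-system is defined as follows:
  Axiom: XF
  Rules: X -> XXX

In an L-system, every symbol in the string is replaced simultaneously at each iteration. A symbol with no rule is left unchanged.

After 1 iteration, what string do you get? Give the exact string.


Step 0: XF
Step 1: XXXF

Answer: XXXF


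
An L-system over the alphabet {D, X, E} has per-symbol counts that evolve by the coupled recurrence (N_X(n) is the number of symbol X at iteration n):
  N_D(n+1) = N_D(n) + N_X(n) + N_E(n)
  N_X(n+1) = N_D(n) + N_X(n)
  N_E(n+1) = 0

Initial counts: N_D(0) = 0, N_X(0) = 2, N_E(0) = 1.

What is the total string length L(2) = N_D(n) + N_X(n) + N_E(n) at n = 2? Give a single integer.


Answer: 10

Derivation:
Step 0: N_D=0, N_X=2, N_E=1, L=3
Step 1: N_D=3, N_X=2, N_E=0, L=5
Step 2: N_D=5, N_X=5, N_E=0, L=10


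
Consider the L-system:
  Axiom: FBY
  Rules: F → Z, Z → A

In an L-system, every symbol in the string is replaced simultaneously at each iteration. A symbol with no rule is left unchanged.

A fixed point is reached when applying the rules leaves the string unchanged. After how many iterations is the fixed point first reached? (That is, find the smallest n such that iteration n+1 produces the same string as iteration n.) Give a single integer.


Answer: 2

Derivation:
Step 0: FBY
Step 1: ZBY
Step 2: ABY
Step 3: ABY  (unchanged — fixed point at step 2)


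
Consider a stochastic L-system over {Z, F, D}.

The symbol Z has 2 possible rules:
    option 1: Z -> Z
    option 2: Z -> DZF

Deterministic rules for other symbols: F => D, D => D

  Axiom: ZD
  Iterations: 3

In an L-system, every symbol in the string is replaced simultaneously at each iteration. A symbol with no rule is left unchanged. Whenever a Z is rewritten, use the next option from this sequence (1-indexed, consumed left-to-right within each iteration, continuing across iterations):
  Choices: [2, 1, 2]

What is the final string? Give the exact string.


Answer: DDZFDD

Derivation:
Step 0: ZD
Step 1: DZFD  (used choices [2])
Step 2: DZDD  (used choices [1])
Step 3: DDZFDD  (used choices [2])


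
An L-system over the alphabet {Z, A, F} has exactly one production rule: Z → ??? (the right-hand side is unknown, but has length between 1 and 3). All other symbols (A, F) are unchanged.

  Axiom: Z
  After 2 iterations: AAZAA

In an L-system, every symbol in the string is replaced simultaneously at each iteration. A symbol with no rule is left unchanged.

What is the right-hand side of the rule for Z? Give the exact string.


Trying Z → AZA:
  Step 0: Z
  Step 1: AZA
  Step 2: AAZAA
Matches the given result.

Answer: AZA


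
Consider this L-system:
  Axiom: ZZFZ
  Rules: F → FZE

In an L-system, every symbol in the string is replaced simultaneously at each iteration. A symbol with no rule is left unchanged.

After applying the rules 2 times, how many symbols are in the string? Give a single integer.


Answer: 8

Derivation:
Step 0: length = 4
Step 1: length = 6
Step 2: length = 8


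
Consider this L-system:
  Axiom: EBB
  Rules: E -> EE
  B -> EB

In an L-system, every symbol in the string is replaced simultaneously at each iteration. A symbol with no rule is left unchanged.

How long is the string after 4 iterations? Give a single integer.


Answer: 48

Derivation:
Step 0: length = 3
Step 1: length = 6
Step 2: length = 12
Step 3: length = 24
Step 4: length = 48


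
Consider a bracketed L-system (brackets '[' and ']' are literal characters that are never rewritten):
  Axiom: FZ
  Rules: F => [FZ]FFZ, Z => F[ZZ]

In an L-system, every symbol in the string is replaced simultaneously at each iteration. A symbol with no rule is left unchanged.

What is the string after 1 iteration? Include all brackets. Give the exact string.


Answer: [FZ]FFZF[ZZ]

Derivation:
Step 0: FZ
Step 1: [FZ]FFZF[ZZ]


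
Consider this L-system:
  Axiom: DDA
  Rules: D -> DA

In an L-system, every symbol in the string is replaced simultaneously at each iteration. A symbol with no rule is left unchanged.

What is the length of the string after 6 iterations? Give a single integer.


Answer: 15

Derivation:
Step 0: length = 3
Step 1: length = 5
Step 2: length = 7
Step 3: length = 9
Step 4: length = 11
Step 5: length = 13
Step 6: length = 15


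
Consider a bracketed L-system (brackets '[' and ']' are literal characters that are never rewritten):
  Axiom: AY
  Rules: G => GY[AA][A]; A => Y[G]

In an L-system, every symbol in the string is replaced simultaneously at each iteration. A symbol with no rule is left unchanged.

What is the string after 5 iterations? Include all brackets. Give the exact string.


Answer: Y[GY[AA][A]Y[Y[G]Y[G]][Y[G]]Y[Y[GY[AA][A]]Y[GY[AA][A]]][Y[GY[AA][A]]]Y[Y[GY[AA][A]Y[Y[G]Y[G]][Y[G]]]Y[GY[AA][A]Y[Y[G]Y[G]][Y[G]]]][Y[GY[AA][A]Y[Y[G]Y[G]][Y[G]]]]]Y

Derivation:
Step 0: AY
Step 1: Y[G]Y
Step 2: Y[GY[AA][A]]Y
Step 3: Y[GY[AA][A]Y[Y[G]Y[G]][Y[G]]]Y
Step 4: Y[GY[AA][A]Y[Y[G]Y[G]][Y[G]]Y[Y[GY[AA][A]]Y[GY[AA][A]]][Y[GY[AA][A]]]]Y
Step 5: Y[GY[AA][A]Y[Y[G]Y[G]][Y[G]]Y[Y[GY[AA][A]]Y[GY[AA][A]]][Y[GY[AA][A]]]Y[Y[GY[AA][A]Y[Y[G]Y[G]][Y[G]]]Y[GY[AA][A]Y[Y[G]Y[G]][Y[G]]]][Y[GY[AA][A]Y[Y[G]Y[G]][Y[G]]]]]Y


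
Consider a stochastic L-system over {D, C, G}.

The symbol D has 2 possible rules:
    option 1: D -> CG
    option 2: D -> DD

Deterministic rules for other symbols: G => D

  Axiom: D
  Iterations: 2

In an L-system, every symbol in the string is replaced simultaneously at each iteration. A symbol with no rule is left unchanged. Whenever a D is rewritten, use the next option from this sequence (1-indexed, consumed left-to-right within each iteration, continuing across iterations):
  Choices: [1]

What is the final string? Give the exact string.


Answer: CD

Derivation:
Step 0: D
Step 1: CG  (used choices [1])
Step 2: CD  (used choices [])


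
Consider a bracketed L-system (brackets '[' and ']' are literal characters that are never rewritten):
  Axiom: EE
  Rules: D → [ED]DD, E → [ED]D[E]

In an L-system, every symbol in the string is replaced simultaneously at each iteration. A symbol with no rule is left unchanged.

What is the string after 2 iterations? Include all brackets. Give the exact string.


Answer: [[ED]D[E][ED]DD][ED]DD[[ED]D[E]][[ED]D[E][ED]DD][ED]DD[[ED]D[E]]

Derivation:
Step 0: EE
Step 1: [ED]D[E][ED]D[E]
Step 2: [[ED]D[E][ED]DD][ED]DD[[ED]D[E]][[ED]D[E][ED]DD][ED]DD[[ED]D[E]]


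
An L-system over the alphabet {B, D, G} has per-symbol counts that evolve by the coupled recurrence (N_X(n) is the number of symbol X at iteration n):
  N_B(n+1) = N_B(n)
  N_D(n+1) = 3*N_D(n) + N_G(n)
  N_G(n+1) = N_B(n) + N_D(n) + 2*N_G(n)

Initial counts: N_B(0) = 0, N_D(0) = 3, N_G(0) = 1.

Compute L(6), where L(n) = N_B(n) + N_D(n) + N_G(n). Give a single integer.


Answer: 9500

Derivation:
Step 0: N_B=0, N_D=3, N_G=1, L=4
Step 1: N_B=0, N_D=10, N_G=5, L=15
Step 2: N_B=0, N_D=35, N_G=20, L=55
Step 3: N_B=0, N_D=125, N_G=75, L=200
Step 4: N_B=0, N_D=450, N_G=275, L=725
Step 5: N_B=0, N_D=1625, N_G=1000, L=2625
Step 6: N_B=0, N_D=5875, N_G=3625, L=9500


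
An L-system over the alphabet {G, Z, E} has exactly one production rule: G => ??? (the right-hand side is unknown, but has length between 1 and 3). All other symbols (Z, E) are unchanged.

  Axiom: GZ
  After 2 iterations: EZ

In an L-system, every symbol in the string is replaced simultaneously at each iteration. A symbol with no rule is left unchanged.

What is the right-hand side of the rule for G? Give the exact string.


Trying G => E:
  Step 0: GZ
  Step 1: EZ
  Step 2: EZ
Matches the given result.

Answer: E


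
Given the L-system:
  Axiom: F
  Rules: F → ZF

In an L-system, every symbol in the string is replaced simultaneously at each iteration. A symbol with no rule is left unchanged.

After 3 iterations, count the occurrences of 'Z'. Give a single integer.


Answer: 3

Derivation:
Step 0: F  (0 'Z')
Step 1: ZF  (1 'Z')
Step 2: ZZF  (2 'Z')
Step 3: ZZZF  (3 'Z')


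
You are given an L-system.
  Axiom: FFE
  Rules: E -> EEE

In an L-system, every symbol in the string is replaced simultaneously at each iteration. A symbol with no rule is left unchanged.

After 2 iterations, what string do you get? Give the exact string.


Step 0: FFE
Step 1: FFEEE
Step 2: FFEEEEEEEEE

Answer: FFEEEEEEEEE


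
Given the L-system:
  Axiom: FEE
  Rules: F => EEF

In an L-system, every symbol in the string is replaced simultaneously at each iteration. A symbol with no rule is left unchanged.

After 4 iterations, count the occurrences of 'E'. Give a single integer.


Step 0: FEE  (2 'E')
Step 1: EEFEE  (4 'E')
Step 2: EEEEFEE  (6 'E')
Step 3: EEEEEEFEE  (8 'E')
Step 4: EEEEEEEEFEE  (10 'E')

Answer: 10


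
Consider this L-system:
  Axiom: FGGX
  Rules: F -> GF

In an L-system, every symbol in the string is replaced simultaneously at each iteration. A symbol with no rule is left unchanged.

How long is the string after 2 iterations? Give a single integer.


Answer: 6

Derivation:
Step 0: length = 4
Step 1: length = 5
Step 2: length = 6


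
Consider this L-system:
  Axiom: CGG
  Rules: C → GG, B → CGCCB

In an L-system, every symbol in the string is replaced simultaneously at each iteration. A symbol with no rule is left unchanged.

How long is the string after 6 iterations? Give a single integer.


Answer: 4

Derivation:
Step 0: length = 3
Step 1: length = 4
Step 2: length = 4
Step 3: length = 4
Step 4: length = 4
Step 5: length = 4
Step 6: length = 4


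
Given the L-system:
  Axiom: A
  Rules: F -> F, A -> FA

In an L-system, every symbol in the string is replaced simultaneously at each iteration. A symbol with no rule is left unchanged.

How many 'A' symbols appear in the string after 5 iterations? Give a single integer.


Answer: 1

Derivation:
Step 0: A  (1 'A')
Step 1: FA  (1 'A')
Step 2: FFA  (1 'A')
Step 3: FFFA  (1 'A')
Step 4: FFFFA  (1 'A')
Step 5: FFFFFA  (1 'A')


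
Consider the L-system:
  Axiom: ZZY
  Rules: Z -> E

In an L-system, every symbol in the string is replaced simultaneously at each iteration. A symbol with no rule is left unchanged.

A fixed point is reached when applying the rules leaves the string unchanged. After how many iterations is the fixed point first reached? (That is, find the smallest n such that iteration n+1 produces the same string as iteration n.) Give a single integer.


Answer: 1

Derivation:
Step 0: ZZY
Step 1: EEY
Step 2: EEY  (unchanged — fixed point at step 1)


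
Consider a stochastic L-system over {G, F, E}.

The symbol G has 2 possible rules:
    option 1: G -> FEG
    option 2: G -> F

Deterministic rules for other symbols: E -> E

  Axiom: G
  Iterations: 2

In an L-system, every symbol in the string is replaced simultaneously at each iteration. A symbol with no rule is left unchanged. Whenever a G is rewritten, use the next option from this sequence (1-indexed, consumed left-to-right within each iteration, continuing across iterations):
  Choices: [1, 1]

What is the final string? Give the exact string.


Step 0: G
Step 1: FEG  (used choices [1])
Step 2: FEFEG  (used choices [1])

Answer: FEFEG


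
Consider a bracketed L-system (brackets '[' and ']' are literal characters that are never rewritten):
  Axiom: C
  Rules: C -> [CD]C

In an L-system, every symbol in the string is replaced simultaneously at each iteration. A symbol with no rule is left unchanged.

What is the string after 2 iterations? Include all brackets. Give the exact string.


Answer: [[CD]CD][CD]C

Derivation:
Step 0: C
Step 1: [CD]C
Step 2: [[CD]CD][CD]C


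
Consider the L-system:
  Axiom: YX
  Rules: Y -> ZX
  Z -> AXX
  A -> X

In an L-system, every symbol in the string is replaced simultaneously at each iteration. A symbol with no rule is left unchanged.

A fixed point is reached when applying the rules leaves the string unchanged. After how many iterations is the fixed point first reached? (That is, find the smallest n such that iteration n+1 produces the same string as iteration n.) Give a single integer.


Step 0: YX
Step 1: ZXX
Step 2: AXXXX
Step 3: XXXXX
Step 4: XXXXX  (unchanged — fixed point at step 3)

Answer: 3


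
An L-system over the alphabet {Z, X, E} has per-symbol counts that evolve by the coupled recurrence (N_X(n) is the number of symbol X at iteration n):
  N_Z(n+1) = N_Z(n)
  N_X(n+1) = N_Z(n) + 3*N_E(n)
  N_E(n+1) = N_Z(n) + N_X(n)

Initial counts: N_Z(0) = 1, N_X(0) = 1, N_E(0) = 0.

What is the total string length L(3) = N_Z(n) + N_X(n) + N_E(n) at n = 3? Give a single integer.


Answer: 16

Derivation:
Step 0: N_Z=1, N_X=1, N_E=0, L=2
Step 1: N_Z=1, N_X=1, N_E=2, L=4
Step 2: N_Z=1, N_X=7, N_E=2, L=10
Step 3: N_Z=1, N_X=7, N_E=8, L=16


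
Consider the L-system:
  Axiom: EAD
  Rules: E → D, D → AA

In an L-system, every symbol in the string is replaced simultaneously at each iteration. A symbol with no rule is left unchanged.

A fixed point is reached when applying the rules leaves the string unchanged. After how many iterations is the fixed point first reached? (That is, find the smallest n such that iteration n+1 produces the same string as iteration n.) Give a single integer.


Answer: 2

Derivation:
Step 0: EAD
Step 1: DAAA
Step 2: AAAAA
Step 3: AAAAA  (unchanged — fixed point at step 2)


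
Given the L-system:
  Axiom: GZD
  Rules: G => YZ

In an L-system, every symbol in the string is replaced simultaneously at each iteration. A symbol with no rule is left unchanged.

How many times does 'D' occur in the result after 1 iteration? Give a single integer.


Step 0: GZD  (1 'D')
Step 1: YZZD  (1 'D')

Answer: 1


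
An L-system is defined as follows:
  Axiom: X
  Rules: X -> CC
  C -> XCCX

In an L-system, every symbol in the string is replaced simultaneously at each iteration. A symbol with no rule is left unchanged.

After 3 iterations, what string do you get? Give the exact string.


Step 0: X
Step 1: CC
Step 2: XCCXXCCX
Step 3: CCXCCXXCCXCCCCXCCXXCCXCC

Answer: CCXCCXXCCXCCCCXCCXXCCXCC


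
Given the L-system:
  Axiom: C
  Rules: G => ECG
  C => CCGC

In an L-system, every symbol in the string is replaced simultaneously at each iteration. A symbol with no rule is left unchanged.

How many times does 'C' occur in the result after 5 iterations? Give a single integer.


Step 0: C  (1 'C')
Step 1: CCGC  (3 'C')
Step 2: CCGCCCGCECGCCGC  (10 'C')
Step 3: CCGCCCGCECGCCGCCCGCCCGCECGCCGCECCGCECGCCGCCCGCECGCCGC  (34 'C')
Step 4: CCGCCCGCECGCCGCCCGCCCGCECGCCGCECCGCECGCCGCCCGCECGCCGCCCGCCCGCECGCCGCCCGCCCGCECGCCGCECCGCECGCCGCCCGCECGCCGCECCGCCCGCECGCCGCECCGCECGCCGCCCGCECGCCGCCCGCCCGCECGCCGCECCGCECGCCGCCCGCECGCCGC  (116 'C')
Step 5: CCGCCCGCECGCCGCCCGCCCGCECGCCGCECCGCECGCCGCCCGCECGCCGCCCGCCCGCECGCCGCCCGCCCGCECGCCGCECCGCECGCCGCCCGCECGCCGCECCGCCCGCECGCCGCECCGCECGCCGCCCGCECGCCGCCCGCCCGCECGCCGCECCGCECGCCGCCCGCECGCCGCCCGCCCGCECGCCGCCCGCCCGCECGCCGCECCGCECGCCGCCCGCECGCCGCCCGCCCGCECGCCGCCCGCCCGCECGCCGCECCGCECGCCGCCCGCECGCCGCECCGCCCGCECGCCGCECCGCECGCCGCCCGCECGCCGCCCGCCCGCECGCCGCECCGCECGCCGCCCGCECGCCGCECCGCCCGCECGCCGCCCGCCCGCECGCCGCECCGCECGCCGCCCGCECGCCGCECCGCCCGCECGCCGCECCGCECGCCGCCCGCECGCCGCCCGCCCGCECGCCGCECCGCECGCCGCCCGCECGCCGCCCGCCCGCECGCCGCCCGCCCGCECGCCGCECCGCECGCCGCCCGCECGCCGCECCGCCCGCECGCCGCECCGCECGCCGCCCGCECGCCGCCCGCCCGCECGCCGCECCGCECGCCGCCCGCECGCCGC  (396 'C')

Answer: 396


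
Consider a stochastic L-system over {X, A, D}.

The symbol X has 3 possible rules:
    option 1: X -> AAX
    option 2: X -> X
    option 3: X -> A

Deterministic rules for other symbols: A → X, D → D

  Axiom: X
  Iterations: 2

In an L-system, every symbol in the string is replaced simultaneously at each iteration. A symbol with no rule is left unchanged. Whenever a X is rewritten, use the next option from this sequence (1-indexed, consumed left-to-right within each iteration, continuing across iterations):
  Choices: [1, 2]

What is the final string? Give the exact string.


Answer: XXX

Derivation:
Step 0: X
Step 1: AAX  (used choices [1])
Step 2: XXX  (used choices [2])


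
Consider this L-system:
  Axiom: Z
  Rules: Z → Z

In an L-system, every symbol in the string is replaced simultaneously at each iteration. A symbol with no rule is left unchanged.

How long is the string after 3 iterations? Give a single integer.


Answer: 1

Derivation:
Step 0: length = 1
Step 1: length = 1
Step 2: length = 1
Step 3: length = 1


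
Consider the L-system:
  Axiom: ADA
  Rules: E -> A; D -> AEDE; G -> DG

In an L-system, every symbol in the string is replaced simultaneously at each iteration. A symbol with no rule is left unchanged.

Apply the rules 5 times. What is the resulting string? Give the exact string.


Answer: AAAAAAAAAAEDEAAAAA

Derivation:
Step 0: ADA
Step 1: AAEDEA
Step 2: AAAAEDEAA
Step 3: AAAAAAEDEAAA
Step 4: AAAAAAAAEDEAAAA
Step 5: AAAAAAAAAAEDEAAAAA


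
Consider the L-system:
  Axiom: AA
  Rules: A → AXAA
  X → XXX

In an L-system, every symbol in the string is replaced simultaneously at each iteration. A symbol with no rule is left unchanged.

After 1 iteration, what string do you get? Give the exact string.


Step 0: AA
Step 1: AXAAAXAA

Answer: AXAAAXAA


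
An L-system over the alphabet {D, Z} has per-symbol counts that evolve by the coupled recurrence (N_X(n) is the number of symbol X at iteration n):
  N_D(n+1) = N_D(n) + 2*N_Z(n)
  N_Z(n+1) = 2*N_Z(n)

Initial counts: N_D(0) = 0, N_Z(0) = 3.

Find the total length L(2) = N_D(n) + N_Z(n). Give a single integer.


Step 0: N_D=0, N_Z=3, L=3
Step 1: N_D=6, N_Z=6, L=12
Step 2: N_D=18, N_Z=12, L=30

Answer: 30


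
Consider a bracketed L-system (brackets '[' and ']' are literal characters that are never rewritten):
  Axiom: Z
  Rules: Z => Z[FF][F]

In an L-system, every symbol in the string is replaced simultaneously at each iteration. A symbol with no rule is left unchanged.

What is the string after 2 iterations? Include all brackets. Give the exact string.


Answer: Z[FF][F][FF][F]

Derivation:
Step 0: Z
Step 1: Z[FF][F]
Step 2: Z[FF][F][FF][F]


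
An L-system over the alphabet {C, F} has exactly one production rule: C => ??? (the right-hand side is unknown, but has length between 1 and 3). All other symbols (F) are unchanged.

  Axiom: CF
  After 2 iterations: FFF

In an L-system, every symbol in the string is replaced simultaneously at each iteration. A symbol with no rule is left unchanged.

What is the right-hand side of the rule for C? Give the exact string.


Answer: FF

Derivation:
Trying C => FF:
  Step 0: CF
  Step 1: FFF
  Step 2: FFF
Matches the given result.


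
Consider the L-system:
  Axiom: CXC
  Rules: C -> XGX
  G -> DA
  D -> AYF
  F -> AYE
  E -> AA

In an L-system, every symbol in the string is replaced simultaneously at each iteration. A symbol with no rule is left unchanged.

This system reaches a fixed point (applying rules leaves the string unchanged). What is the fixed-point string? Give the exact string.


Step 0: CXC
Step 1: XGXXXGX
Step 2: XDAXXXDAX
Step 3: XAYFAXXXAYFAX
Step 4: XAYAYEAXXXAYAYEAX
Step 5: XAYAYAAAXXXAYAYAAAX
Step 6: XAYAYAAAXXXAYAYAAAX  (unchanged — fixed point at step 5)

Answer: XAYAYAAAXXXAYAYAAAX


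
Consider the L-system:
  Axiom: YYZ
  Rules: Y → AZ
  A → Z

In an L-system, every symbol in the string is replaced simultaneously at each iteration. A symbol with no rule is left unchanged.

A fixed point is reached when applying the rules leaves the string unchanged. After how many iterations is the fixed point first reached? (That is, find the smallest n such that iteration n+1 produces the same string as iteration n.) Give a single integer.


Step 0: YYZ
Step 1: AZAZZ
Step 2: ZZZZZ
Step 3: ZZZZZ  (unchanged — fixed point at step 2)

Answer: 2


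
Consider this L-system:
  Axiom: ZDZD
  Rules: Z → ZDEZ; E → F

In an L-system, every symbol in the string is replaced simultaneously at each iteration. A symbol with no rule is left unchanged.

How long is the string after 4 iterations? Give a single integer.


Answer: 94

Derivation:
Step 0: length = 4
Step 1: length = 10
Step 2: length = 22
Step 3: length = 46
Step 4: length = 94


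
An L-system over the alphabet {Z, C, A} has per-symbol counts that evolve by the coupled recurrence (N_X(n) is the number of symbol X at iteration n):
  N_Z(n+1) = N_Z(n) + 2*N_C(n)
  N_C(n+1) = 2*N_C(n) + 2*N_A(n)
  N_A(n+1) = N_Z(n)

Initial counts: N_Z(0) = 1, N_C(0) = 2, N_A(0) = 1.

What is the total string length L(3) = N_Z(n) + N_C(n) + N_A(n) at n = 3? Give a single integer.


Answer: 100

Derivation:
Step 0: N_Z=1, N_C=2, N_A=1, L=4
Step 1: N_Z=5, N_C=6, N_A=1, L=12
Step 2: N_Z=17, N_C=14, N_A=5, L=36
Step 3: N_Z=45, N_C=38, N_A=17, L=100


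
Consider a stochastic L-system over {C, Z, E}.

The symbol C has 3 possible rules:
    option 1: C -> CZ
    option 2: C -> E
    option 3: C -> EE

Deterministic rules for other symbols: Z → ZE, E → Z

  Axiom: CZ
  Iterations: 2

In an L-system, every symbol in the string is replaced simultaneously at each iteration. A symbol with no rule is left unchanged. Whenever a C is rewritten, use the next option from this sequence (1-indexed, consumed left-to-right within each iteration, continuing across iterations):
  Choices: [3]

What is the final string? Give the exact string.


Answer: ZZZEZ

Derivation:
Step 0: CZ
Step 1: EEZE  (used choices [3])
Step 2: ZZZEZ  (used choices [])


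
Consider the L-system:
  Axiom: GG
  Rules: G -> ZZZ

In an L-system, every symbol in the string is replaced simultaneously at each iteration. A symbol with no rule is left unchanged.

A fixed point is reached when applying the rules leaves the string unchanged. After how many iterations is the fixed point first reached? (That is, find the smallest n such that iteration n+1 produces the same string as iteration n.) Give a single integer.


Answer: 1

Derivation:
Step 0: GG
Step 1: ZZZZZZ
Step 2: ZZZZZZ  (unchanged — fixed point at step 1)


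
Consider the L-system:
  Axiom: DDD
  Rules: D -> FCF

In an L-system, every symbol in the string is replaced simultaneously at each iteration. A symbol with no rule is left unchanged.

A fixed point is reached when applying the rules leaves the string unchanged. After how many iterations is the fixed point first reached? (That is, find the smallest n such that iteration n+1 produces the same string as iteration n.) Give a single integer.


Step 0: DDD
Step 1: FCFFCFFCF
Step 2: FCFFCFFCF  (unchanged — fixed point at step 1)

Answer: 1


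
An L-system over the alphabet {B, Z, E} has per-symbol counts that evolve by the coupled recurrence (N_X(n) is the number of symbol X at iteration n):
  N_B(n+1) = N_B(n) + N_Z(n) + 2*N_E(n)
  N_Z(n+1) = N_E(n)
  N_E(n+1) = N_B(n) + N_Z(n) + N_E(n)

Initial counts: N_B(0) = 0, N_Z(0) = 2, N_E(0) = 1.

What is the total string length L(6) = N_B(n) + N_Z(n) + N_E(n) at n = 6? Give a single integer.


Answer: 1224

Derivation:
Step 0: N_B=0, N_Z=2, N_E=1, L=3
Step 1: N_B=4, N_Z=1, N_E=3, L=8
Step 2: N_B=11, N_Z=3, N_E=8, L=22
Step 3: N_B=30, N_Z=8, N_E=22, L=60
Step 4: N_B=82, N_Z=22, N_E=60, L=164
Step 5: N_B=224, N_Z=60, N_E=164, L=448
Step 6: N_B=612, N_Z=164, N_E=448, L=1224


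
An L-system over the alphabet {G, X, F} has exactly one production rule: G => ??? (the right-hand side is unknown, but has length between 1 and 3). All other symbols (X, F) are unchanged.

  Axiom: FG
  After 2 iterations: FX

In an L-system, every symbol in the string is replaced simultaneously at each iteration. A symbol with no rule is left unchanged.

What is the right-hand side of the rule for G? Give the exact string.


Trying G => X:
  Step 0: FG
  Step 1: FX
  Step 2: FX
Matches the given result.

Answer: X
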